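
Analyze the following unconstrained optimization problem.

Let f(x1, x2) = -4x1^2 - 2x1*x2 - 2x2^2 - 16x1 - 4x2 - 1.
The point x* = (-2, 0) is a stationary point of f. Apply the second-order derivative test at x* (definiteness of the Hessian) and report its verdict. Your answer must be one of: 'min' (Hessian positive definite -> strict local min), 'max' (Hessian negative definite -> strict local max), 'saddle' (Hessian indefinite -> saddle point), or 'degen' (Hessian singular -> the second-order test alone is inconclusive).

Compute the Hessian H = grad^2 f:
  H = [[-8, -2], [-2, -4]]
Verify stationarity: grad f(x*) = H x* + g = (0, 0).
Eigenvalues of H: -8.8284, -3.1716.
Both eigenvalues < 0, so H is negative definite -> x* is a strict local max.

max


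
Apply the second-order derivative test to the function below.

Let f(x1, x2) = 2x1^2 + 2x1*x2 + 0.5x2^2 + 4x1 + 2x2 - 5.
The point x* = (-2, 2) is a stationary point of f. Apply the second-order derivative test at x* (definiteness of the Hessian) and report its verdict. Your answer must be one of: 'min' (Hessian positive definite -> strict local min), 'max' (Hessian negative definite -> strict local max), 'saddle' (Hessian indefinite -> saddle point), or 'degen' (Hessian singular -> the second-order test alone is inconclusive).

Compute the Hessian H = grad^2 f:
  H = [[4, 2], [2, 1]]
Verify stationarity: grad f(x*) = H x* + g = (0, 0).
Eigenvalues of H: 0, 5.
H has a zero eigenvalue (singular; positive semidefinite but not definite), so H is neither positive definite, negative definite, nor indefinite. The second-order test alone is inconclusive -> degen.
(Indeed, f is constant along the null direction of H through x*, so x* is not a strict local extremum.)

degen


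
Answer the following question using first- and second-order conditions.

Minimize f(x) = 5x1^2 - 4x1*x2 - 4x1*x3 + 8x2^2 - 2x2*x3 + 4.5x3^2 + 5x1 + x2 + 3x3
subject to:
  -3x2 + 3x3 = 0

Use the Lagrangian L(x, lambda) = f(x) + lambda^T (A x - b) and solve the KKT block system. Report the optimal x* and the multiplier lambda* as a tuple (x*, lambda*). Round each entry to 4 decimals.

Form the Lagrangian:
  L(x, lambda) = (1/2) x^T Q x + c^T x + lambda^T (A x - b)
Stationarity (grad_x L = 0): Q x + c + A^T lambda = 0.
Primal feasibility: A x = b.

This gives the KKT block system:
  [ Q   A^T ] [ x     ]   [-c ]
  [ A    0  ] [ lambda ] = [ b ]

Solving the linear system:
  x*      = (-0.9384, -0.5479, -0.5479)
  lambda* = (-0.9726)
  f(x*)   = -3.4418

x* = (-0.9384, -0.5479, -0.5479), lambda* = (-0.9726)


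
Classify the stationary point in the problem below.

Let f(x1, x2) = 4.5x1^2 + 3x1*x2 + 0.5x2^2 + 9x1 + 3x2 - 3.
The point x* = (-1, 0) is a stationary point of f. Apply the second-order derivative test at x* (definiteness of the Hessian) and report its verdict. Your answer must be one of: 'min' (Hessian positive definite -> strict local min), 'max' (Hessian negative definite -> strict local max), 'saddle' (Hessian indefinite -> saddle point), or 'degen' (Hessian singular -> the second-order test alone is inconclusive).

Compute the Hessian H = grad^2 f:
  H = [[9, 3], [3, 1]]
Verify stationarity: grad f(x*) = H x* + g = (0, 0).
Eigenvalues of H: 0, 10.
H has a zero eigenvalue (singular; positive semidefinite but not definite), so H is neither positive definite, negative definite, nor indefinite. The second-order test alone is inconclusive -> degen.
(Indeed, f is constant along the null direction of H through x*, so x* is not a strict local extremum.)

degen


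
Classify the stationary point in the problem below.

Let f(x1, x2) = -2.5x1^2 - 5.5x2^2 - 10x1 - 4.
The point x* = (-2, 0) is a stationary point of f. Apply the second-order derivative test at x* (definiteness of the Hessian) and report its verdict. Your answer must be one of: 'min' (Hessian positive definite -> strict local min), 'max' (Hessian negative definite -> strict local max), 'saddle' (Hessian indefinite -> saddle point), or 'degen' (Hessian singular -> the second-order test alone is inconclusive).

Compute the Hessian H = grad^2 f:
  H = [[-5, 0], [0, -11]]
Verify stationarity: grad f(x*) = H x* + g = (0, 0).
Eigenvalues of H: -11, -5.
Both eigenvalues < 0, so H is negative definite -> x* is a strict local max.

max


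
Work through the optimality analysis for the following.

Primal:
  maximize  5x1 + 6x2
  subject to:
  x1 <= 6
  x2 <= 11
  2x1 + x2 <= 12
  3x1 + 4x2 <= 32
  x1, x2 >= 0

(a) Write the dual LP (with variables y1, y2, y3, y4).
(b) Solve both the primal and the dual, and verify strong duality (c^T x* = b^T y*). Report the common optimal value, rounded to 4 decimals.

The standard primal-dual pair for 'max c^T x s.t. A x <= b, x >= 0' is:
  Dual:  min b^T y  s.t.  A^T y >= c,  y >= 0.

So the dual LP is:
  minimize  6y1 + 11y2 + 12y3 + 32y4
  subject to:
    y1 + 2y3 + 3y4 >= 5
    y2 + y3 + 4y4 >= 6
    y1, y2, y3, y4 >= 0

Solving the primal: x* = (3.2, 5.6).
  primal value c^T x* = 49.6.
Solving the dual: y* = (0, 0, 0.4, 1.4).
  dual value b^T y* = 49.6.
Strong duality: c^T x* = b^T y*. Confirmed.

49.6


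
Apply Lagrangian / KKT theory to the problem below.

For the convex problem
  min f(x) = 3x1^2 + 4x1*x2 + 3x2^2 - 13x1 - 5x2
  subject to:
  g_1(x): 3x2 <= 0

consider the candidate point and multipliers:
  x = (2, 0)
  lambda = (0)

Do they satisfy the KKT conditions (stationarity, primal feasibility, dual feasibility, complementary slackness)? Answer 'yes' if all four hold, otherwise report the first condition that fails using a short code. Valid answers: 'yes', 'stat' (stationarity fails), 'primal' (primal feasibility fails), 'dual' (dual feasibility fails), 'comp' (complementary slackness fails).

Gradient of f: grad f(x) = Q x + c = (-1, 3)
Constraint values g_i(x) = a_i^T x - b_i:
  g_1((2, 0)) = 0
Stationarity residual: grad f(x) + sum_i lambda_i a_i = (-1, 3)
  -> stationarity FAILS
Primal feasibility (all g_i <= 0): OK
Dual feasibility (all lambda_i >= 0): OK
Complementary slackness (lambda_i * g_i(x) = 0 for all i): OK

Verdict: the first failing condition is stationarity -> stat.

stat


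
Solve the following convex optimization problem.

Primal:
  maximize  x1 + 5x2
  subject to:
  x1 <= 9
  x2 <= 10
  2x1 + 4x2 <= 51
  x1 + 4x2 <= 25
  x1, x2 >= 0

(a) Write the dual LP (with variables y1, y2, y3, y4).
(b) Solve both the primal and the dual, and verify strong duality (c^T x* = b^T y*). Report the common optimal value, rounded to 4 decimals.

The standard primal-dual pair for 'max c^T x s.t. A x <= b, x >= 0' is:
  Dual:  min b^T y  s.t.  A^T y >= c,  y >= 0.

So the dual LP is:
  minimize  9y1 + 10y2 + 51y3 + 25y4
  subject to:
    y1 + 2y3 + y4 >= 1
    y2 + 4y3 + 4y4 >= 5
    y1, y2, y3, y4 >= 0

Solving the primal: x* = (0, 6.25).
  primal value c^T x* = 31.25.
Solving the dual: y* = (0, 0, 0, 1.25).
  dual value b^T y* = 31.25.
Strong duality: c^T x* = b^T y*. Confirmed.

31.25


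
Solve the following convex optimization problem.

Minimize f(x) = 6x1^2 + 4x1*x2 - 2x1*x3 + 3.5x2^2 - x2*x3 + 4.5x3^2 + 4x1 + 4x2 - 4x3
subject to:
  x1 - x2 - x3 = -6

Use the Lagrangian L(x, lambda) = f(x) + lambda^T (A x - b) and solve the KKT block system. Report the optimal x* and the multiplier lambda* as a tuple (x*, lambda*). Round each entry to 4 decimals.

Form the Lagrangian:
  L(x, lambda) = (1/2) x^T Q x + c^T x + lambda^T (A x - b)
Stationarity (grad_x L = 0): Q x + c + A^T lambda = 0.
Primal feasibility: A x = b.

This gives the KKT block system:
  [ Q   A^T ] [ x     ]   [-c ]
  [ A    0  ] [ lambda ] = [ b ]

Solving the linear system:
  x*      = (-1.8897, 2.469, 1.6414)
  lambda* = (12.0828)
  f(x*)   = 34.1241

x* = (-1.8897, 2.469, 1.6414), lambda* = (12.0828)


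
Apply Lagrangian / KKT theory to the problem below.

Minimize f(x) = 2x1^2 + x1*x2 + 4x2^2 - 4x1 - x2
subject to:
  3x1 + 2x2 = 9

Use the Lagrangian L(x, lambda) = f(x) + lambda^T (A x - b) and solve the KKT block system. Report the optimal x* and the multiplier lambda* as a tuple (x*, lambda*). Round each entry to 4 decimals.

Form the Lagrangian:
  L(x, lambda) = (1/2) x^T Q x + c^T x + lambda^T (A x - b)
Stationarity (grad_x L = 0): Q x + c + A^T lambda = 0.
Primal feasibility: A x = b.

This gives the KKT block system:
  [ Q   A^T ] [ x     ]   [-c ]
  [ A    0  ] [ lambda ] = [ b ]

Solving the linear system:
  x*      = (2.7368, 0.3947)
  lambda* = (-2.4474)
  f(x*)   = 5.3421

x* = (2.7368, 0.3947), lambda* = (-2.4474)


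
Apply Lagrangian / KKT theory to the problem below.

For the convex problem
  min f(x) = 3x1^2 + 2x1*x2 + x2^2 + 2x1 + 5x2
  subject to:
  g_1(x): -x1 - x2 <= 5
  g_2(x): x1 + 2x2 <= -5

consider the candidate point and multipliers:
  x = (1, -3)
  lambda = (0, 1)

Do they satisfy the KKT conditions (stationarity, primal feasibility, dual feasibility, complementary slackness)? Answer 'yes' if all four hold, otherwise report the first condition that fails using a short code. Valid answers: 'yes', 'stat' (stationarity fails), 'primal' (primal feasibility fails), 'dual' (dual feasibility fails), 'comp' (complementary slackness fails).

Gradient of f: grad f(x) = Q x + c = (2, 1)
Constraint values g_i(x) = a_i^T x - b_i:
  g_1((1, -3)) = -3
  g_2((1, -3)) = 0
Stationarity residual: grad f(x) + sum_i lambda_i a_i = (3, 3)
  -> stationarity FAILS
Primal feasibility (all g_i <= 0): OK
Dual feasibility (all lambda_i >= 0): OK
Complementary slackness (lambda_i * g_i(x) = 0 for all i): OK

Verdict: the first failing condition is stationarity -> stat.

stat


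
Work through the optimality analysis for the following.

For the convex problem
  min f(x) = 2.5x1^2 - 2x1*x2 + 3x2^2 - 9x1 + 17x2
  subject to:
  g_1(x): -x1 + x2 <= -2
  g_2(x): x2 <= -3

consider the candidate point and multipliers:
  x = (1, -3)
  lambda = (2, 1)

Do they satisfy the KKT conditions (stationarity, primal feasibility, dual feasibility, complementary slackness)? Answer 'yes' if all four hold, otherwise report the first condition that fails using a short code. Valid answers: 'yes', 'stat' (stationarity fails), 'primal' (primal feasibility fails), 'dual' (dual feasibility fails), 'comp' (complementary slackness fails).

Gradient of f: grad f(x) = Q x + c = (2, -3)
Constraint values g_i(x) = a_i^T x - b_i:
  g_1((1, -3)) = -2
  g_2((1, -3)) = 0
Stationarity residual: grad f(x) + sum_i lambda_i a_i = (0, 0)
  -> stationarity OK
Primal feasibility (all g_i <= 0): OK
Dual feasibility (all lambda_i >= 0): OK
Complementary slackness (lambda_i * g_i(x) = 0 for all i): FAILS

Verdict: the first failing condition is complementary_slackness -> comp.

comp


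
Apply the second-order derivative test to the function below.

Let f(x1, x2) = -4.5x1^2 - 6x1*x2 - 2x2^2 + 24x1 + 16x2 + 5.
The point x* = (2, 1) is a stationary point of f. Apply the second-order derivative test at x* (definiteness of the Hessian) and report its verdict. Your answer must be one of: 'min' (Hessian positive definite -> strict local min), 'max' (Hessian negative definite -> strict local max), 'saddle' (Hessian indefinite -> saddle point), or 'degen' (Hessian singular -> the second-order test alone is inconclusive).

Compute the Hessian H = grad^2 f:
  H = [[-9, -6], [-6, -4]]
Verify stationarity: grad f(x*) = H x* + g = (0, 0).
Eigenvalues of H: -13, 0.
H has a zero eigenvalue (singular; negative semidefinite but not definite), so H is neither positive definite, negative definite, nor indefinite. The second-order test alone is inconclusive -> degen.
(Indeed, f is constant along the null direction of H through x*, so x* is not a strict local extremum.)

degen


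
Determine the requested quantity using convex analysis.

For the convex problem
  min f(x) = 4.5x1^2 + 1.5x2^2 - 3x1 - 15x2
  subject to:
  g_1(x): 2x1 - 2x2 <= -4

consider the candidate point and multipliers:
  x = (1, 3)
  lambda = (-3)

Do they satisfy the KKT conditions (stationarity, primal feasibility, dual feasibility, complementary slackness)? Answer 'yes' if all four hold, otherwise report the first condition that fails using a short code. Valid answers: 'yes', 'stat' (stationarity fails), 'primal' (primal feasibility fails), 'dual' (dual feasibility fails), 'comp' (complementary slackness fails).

Gradient of f: grad f(x) = Q x + c = (6, -6)
Constraint values g_i(x) = a_i^T x - b_i:
  g_1((1, 3)) = 0
Stationarity residual: grad f(x) + sum_i lambda_i a_i = (0, 0)
  -> stationarity OK
Primal feasibility (all g_i <= 0): OK
Dual feasibility (all lambda_i >= 0): FAILS
Complementary slackness (lambda_i * g_i(x) = 0 for all i): OK

Verdict: the first failing condition is dual_feasibility -> dual.

dual


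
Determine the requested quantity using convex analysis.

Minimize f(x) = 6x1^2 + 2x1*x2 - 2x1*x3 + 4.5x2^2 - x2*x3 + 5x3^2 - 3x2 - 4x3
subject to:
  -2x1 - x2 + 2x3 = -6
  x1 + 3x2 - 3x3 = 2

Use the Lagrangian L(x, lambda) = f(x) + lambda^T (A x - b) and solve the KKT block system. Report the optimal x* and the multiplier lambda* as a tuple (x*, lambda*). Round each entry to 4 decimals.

Form the Lagrangian:
  L(x, lambda) = (1/2) x^T Q x + c^T x + lambda^T (A x - b)
Stationarity (grad_x L = 0): Q x + c + A^T lambda = 0.
Primal feasibility: A x = b.

This gives the KKT block system:
  [ Q   A^T ] [ x     ]   [-c ]
  [ A    0  ] [ lambda ] = [ b ]

Solving the linear system:
  x*      = (2.7867, -0.9511, -0.6889)
  lambda* = (20.8089, 8.7022)
  f(x*)   = 56.5289

x* = (2.7867, -0.9511, -0.6889), lambda* = (20.8089, 8.7022)


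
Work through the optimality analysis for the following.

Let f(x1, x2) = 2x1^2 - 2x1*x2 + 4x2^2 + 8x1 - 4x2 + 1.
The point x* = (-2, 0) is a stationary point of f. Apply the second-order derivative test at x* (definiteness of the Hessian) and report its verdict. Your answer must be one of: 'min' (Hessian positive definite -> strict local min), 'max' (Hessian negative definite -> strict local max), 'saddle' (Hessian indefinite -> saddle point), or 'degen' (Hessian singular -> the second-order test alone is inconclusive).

Compute the Hessian H = grad^2 f:
  H = [[4, -2], [-2, 8]]
Verify stationarity: grad f(x*) = H x* + g = (0, 0).
Eigenvalues of H: 3.1716, 8.8284.
Both eigenvalues > 0, so H is positive definite -> x* is a strict local min.

min


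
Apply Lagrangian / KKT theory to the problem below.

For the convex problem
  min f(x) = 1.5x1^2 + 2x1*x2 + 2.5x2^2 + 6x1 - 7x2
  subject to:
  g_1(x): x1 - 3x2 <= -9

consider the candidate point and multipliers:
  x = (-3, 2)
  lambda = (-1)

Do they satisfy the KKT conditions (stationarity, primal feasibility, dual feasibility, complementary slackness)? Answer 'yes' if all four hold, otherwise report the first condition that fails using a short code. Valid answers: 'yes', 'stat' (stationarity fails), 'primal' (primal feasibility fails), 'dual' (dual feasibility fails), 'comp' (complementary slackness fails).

Gradient of f: grad f(x) = Q x + c = (1, -3)
Constraint values g_i(x) = a_i^T x - b_i:
  g_1((-3, 2)) = 0
Stationarity residual: grad f(x) + sum_i lambda_i a_i = (0, 0)
  -> stationarity OK
Primal feasibility (all g_i <= 0): OK
Dual feasibility (all lambda_i >= 0): FAILS
Complementary slackness (lambda_i * g_i(x) = 0 for all i): OK

Verdict: the first failing condition is dual_feasibility -> dual.

dual


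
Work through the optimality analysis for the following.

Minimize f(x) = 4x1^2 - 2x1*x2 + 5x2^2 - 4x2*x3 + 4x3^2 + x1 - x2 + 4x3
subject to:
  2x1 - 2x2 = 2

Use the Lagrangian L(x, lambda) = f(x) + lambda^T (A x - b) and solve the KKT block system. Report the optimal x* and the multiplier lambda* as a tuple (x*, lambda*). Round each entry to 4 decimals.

Form the Lagrangian:
  L(x, lambda) = (1/2) x^T Q x + c^T x + lambda^T (A x - b)
Stationarity (grad_x L = 0): Q x + c + A^T lambda = 0.
Primal feasibility: A x = b.

This gives the KKT block system:
  [ Q   A^T ] [ x     ]   [-c ]
  [ A    0  ] [ lambda ] = [ b ]

Solving the linear system:
  x*      = (0.3333, -0.6667, -0.8333)
  lambda* = (-2.5)
  f(x*)   = 1.3333

x* = (0.3333, -0.6667, -0.8333), lambda* = (-2.5)


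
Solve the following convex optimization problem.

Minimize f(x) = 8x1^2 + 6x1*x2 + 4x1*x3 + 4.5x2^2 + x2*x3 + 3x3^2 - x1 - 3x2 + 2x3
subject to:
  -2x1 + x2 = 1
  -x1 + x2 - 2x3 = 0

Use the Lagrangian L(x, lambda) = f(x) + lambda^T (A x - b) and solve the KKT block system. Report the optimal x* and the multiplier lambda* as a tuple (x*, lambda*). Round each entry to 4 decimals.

Form the Lagrangian:
  L(x, lambda) = (1/2) x^T Q x + c^T x + lambda^T (A x - b)
Stationarity (grad_x L = 0): Q x + c + A^T lambda = 0.
Primal feasibility: A x = b.

This gives the KKT block system:
  [ Q   A^T ] [ x     ]   [-c ]
  [ A    0  ] [ lambda ] = [ b ]

Solving the linear system:
  x*      = (-0.2754, 0.4491, 0.3623)
  lambda* = (-1.512, 1.7605)
  f(x*)   = 0.5823

x* = (-0.2754, 0.4491, 0.3623), lambda* = (-1.512, 1.7605)


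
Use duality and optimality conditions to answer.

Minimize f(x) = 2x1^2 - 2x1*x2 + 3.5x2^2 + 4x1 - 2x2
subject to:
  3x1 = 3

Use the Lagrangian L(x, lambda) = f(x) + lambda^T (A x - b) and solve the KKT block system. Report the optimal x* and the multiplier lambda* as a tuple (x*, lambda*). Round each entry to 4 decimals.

Form the Lagrangian:
  L(x, lambda) = (1/2) x^T Q x + c^T x + lambda^T (A x - b)
Stationarity (grad_x L = 0): Q x + c + A^T lambda = 0.
Primal feasibility: A x = b.

This gives the KKT block system:
  [ Q   A^T ] [ x     ]   [-c ]
  [ A    0  ] [ lambda ] = [ b ]

Solving the linear system:
  x*      = (1, 0.5714)
  lambda* = (-2.2857)
  f(x*)   = 4.8571

x* = (1, 0.5714), lambda* = (-2.2857)


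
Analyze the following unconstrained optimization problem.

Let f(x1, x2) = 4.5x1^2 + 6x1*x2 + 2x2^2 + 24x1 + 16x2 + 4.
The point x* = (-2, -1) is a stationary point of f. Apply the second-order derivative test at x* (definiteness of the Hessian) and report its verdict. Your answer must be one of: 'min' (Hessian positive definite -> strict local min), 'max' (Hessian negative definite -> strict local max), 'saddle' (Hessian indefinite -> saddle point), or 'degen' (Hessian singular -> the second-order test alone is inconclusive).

Compute the Hessian H = grad^2 f:
  H = [[9, 6], [6, 4]]
Verify stationarity: grad f(x*) = H x* + g = (0, 0).
Eigenvalues of H: 0, 13.
H has a zero eigenvalue (singular; positive semidefinite but not definite), so H is neither positive definite, negative definite, nor indefinite. The second-order test alone is inconclusive -> degen.
(Indeed, f is constant along the null direction of H through x*, so x* is not a strict local extremum.)

degen


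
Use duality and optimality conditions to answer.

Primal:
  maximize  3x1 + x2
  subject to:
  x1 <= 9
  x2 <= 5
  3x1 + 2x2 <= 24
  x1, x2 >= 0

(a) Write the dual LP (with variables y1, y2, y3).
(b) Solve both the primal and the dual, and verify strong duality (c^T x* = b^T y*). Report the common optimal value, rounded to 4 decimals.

The standard primal-dual pair for 'max c^T x s.t. A x <= b, x >= 0' is:
  Dual:  min b^T y  s.t.  A^T y >= c,  y >= 0.

So the dual LP is:
  minimize  9y1 + 5y2 + 24y3
  subject to:
    y1 + 3y3 >= 3
    y2 + 2y3 >= 1
    y1, y2, y3 >= 0

Solving the primal: x* = (8, 0).
  primal value c^T x* = 24.
Solving the dual: y* = (0, 0, 1).
  dual value b^T y* = 24.
Strong duality: c^T x* = b^T y*. Confirmed.

24


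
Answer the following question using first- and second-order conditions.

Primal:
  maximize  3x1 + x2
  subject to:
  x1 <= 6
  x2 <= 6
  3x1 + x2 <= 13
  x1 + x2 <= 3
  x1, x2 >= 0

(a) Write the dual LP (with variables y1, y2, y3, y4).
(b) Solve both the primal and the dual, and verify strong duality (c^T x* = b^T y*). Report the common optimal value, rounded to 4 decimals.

The standard primal-dual pair for 'max c^T x s.t. A x <= b, x >= 0' is:
  Dual:  min b^T y  s.t.  A^T y >= c,  y >= 0.

So the dual LP is:
  minimize  6y1 + 6y2 + 13y3 + 3y4
  subject to:
    y1 + 3y3 + y4 >= 3
    y2 + y3 + y4 >= 1
    y1, y2, y3, y4 >= 0

Solving the primal: x* = (3, 0).
  primal value c^T x* = 9.
Solving the dual: y* = (0, 0, 0, 3).
  dual value b^T y* = 9.
Strong duality: c^T x* = b^T y*. Confirmed.

9


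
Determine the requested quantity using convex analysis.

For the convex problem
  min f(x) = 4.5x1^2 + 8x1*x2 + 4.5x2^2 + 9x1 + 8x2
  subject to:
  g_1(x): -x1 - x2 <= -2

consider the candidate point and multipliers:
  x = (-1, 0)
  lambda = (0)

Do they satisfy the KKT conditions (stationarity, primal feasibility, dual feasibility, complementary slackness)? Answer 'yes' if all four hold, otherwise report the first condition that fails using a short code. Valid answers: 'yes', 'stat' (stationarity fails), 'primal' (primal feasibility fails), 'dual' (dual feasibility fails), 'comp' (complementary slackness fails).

Gradient of f: grad f(x) = Q x + c = (0, 0)
Constraint values g_i(x) = a_i^T x - b_i:
  g_1((-1, 0)) = 3
Stationarity residual: grad f(x) + sum_i lambda_i a_i = (0, 0)
  -> stationarity OK
Primal feasibility (all g_i <= 0): FAILS
Dual feasibility (all lambda_i >= 0): OK
Complementary slackness (lambda_i * g_i(x) = 0 for all i): OK

Verdict: the first failing condition is primal_feasibility -> primal.

primal


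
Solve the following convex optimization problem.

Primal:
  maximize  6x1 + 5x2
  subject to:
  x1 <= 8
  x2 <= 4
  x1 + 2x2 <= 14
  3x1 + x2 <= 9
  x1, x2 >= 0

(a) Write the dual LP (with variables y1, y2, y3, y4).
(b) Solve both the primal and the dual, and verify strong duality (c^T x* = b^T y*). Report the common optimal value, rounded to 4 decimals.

The standard primal-dual pair for 'max c^T x s.t. A x <= b, x >= 0' is:
  Dual:  min b^T y  s.t.  A^T y >= c,  y >= 0.

So the dual LP is:
  minimize  8y1 + 4y2 + 14y3 + 9y4
  subject to:
    y1 + y3 + 3y4 >= 6
    y2 + 2y3 + y4 >= 5
    y1, y2, y3, y4 >= 0

Solving the primal: x* = (1.6667, 4).
  primal value c^T x* = 30.
Solving the dual: y* = (0, 3, 0, 2).
  dual value b^T y* = 30.
Strong duality: c^T x* = b^T y*. Confirmed.

30


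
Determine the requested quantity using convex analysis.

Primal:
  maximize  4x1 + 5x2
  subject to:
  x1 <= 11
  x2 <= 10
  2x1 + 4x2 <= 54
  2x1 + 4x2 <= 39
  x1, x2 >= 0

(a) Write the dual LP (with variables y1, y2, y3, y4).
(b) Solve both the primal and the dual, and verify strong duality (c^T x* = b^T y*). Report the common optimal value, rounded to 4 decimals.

The standard primal-dual pair for 'max c^T x s.t. A x <= b, x >= 0' is:
  Dual:  min b^T y  s.t.  A^T y >= c,  y >= 0.

So the dual LP is:
  minimize  11y1 + 10y2 + 54y3 + 39y4
  subject to:
    y1 + 2y3 + 2y4 >= 4
    y2 + 4y3 + 4y4 >= 5
    y1, y2, y3, y4 >= 0

Solving the primal: x* = (11, 4.25).
  primal value c^T x* = 65.25.
Solving the dual: y* = (1.5, 0, 0, 1.25).
  dual value b^T y* = 65.25.
Strong duality: c^T x* = b^T y*. Confirmed.

65.25


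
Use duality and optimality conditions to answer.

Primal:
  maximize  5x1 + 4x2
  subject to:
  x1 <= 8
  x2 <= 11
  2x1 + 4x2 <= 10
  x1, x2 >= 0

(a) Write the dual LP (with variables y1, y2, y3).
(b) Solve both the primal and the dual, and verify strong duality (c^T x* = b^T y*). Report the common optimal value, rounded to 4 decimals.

The standard primal-dual pair for 'max c^T x s.t. A x <= b, x >= 0' is:
  Dual:  min b^T y  s.t.  A^T y >= c,  y >= 0.

So the dual LP is:
  minimize  8y1 + 11y2 + 10y3
  subject to:
    y1 + 2y3 >= 5
    y2 + 4y3 >= 4
    y1, y2, y3 >= 0

Solving the primal: x* = (5, 0).
  primal value c^T x* = 25.
Solving the dual: y* = (0, 0, 2.5).
  dual value b^T y* = 25.
Strong duality: c^T x* = b^T y*. Confirmed.

25


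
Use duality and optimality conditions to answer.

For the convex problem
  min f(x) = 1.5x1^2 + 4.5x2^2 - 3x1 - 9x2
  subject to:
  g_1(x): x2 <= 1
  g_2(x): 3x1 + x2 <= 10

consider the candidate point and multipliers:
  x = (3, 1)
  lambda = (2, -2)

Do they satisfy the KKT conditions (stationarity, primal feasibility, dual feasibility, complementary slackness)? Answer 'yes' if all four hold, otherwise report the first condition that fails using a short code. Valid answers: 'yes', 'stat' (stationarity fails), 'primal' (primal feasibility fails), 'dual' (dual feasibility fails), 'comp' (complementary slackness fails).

Gradient of f: grad f(x) = Q x + c = (6, 0)
Constraint values g_i(x) = a_i^T x - b_i:
  g_1((3, 1)) = 0
  g_2((3, 1)) = 0
Stationarity residual: grad f(x) + sum_i lambda_i a_i = (0, 0)
  -> stationarity OK
Primal feasibility (all g_i <= 0): OK
Dual feasibility (all lambda_i >= 0): FAILS
Complementary slackness (lambda_i * g_i(x) = 0 for all i): OK

Verdict: the first failing condition is dual_feasibility -> dual.

dual


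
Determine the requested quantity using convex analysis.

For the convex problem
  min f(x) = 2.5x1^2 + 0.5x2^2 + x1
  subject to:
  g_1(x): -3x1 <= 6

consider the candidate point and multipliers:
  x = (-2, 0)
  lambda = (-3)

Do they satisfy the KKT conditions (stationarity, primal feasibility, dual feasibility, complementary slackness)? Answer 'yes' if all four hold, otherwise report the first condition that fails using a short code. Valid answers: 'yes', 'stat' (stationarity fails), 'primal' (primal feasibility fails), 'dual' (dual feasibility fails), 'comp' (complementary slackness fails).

Gradient of f: grad f(x) = Q x + c = (-9, 0)
Constraint values g_i(x) = a_i^T x - b_i:
  g_1((-2, 0)) = 0
Stationarity residual: grad f(x) + sum_i lambda_i a_i = (0, 0)
  -> stationarity OK
Primal feasibility (all g_i <= 0): OK
Dual feasibility (all lambda_i >= 0): FAILS
Complementary slackness (lambda_i * g_i(x) = 0 for all i): OK

Verdict: the first failing condition is dual_feasibility -> dual.

dual


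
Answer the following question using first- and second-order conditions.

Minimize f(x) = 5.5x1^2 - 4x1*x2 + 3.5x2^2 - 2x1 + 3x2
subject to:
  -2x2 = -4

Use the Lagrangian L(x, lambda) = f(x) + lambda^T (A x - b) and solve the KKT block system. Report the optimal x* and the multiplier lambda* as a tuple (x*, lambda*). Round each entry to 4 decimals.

Form the Lagrangian:
  L(x, lambda) = (1/2) x^T Q x + c^T x + lambda^T (A x - b)
Stationarity (grad_x L = 0): Q x + c + A^T lambda = 0.
Primal feasibility: A x = b.

This gives the KKT block system:
  [ Q   A^T ] [ x     ]   [-c ]
  [ A    0  ] [ lambda ] = [ b ]

Solving the linear system:
  x*      = (0.9091, 2)
  lambda* = (6.6818)
  f(x*)   = 15.4545

x* = (0.9091, 2), lambda* = (6.6818)


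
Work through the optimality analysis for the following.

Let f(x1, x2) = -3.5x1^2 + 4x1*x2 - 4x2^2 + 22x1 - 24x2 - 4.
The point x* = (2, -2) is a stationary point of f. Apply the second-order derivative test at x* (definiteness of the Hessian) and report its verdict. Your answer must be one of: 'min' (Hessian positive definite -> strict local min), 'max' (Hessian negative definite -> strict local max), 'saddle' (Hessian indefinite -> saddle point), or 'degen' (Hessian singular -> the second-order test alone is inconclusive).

Compute the Hessian H = grad^2 f:
  H = [[-7, 4], [4, -8]]
Verify stationarity: grad f(x*) = H x* + g = (0, 0).
Eigenvalues of H: -11.5311, -3.4689.
Both eigenvalues < 0, so H is negative definite -> x* is a strict local max.

max


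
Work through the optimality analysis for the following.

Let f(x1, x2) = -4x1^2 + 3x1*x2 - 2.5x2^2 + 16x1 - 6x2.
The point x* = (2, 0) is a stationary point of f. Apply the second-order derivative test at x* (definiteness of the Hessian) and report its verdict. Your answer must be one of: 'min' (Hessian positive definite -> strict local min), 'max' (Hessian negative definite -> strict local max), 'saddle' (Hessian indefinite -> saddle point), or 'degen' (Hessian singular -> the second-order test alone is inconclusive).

Compute the Hessian H = grad^2 f:
  H = [[-8, 3], [3, -5]]
Verify stationarity: grad f(x*) = H x* + g = (0, 0).
Eigenvalues of H: -9.8541, -3.1459.
Both eigenvalues < 0, so H is negative definite -> x* is a strict local max.

max


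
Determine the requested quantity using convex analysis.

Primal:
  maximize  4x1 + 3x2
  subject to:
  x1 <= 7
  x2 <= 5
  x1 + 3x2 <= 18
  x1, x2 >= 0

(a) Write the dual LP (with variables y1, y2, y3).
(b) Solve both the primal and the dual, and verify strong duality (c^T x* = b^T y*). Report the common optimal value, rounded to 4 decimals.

The standard primal-dual pair for 'max c^T x s.t. A x <= b, x >= 0' is:
  Dual:  min b^T y  s.t.  A^T y >= c,  y >= 0.

So the dual LP is:
  minimize  7y1 + 5y2 + 18y3
  subject to:
    y1 + y3 >= 4
    y2 + 3y3 >= 3
    y1, y2, y3 >= 0

Solving the primal: x* = (7, 3.6667).
  primal value c^T x* = 39.
Solving the dual: y* = (3, 0, 1).
  dual value b^T y* = 39.
Strong duality: c^T x* = b^T y*. Confirmed.

39


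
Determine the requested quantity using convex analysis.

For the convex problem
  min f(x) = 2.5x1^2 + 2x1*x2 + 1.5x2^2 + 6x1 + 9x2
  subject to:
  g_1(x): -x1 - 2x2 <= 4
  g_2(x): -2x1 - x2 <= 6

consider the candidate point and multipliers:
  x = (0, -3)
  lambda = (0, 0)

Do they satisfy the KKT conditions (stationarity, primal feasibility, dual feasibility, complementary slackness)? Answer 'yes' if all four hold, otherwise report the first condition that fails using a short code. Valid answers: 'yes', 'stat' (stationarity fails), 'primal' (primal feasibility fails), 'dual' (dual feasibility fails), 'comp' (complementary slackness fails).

Gradient of f: grad f(x) = Q x + c = (0, 0)
Constraint values g_i(x) = a_i^T x - b_i:
  g_1((0, -3)) = 2
  g_2((0, -3)) = -3
Stationarity residual: grad f(x) + sum_i lambda_i a_i = (0, 0)
  -> stationarity OK
Primal feasibility (all g_i <= 0): FAILS
Dual feasibility (all lambda_i >= 0): OK
Complementary slackness (lambda_i * g_i(x) = 0 for all i): OK

Verdict: the first failing condition is primal_feasibility -> primal.

primal


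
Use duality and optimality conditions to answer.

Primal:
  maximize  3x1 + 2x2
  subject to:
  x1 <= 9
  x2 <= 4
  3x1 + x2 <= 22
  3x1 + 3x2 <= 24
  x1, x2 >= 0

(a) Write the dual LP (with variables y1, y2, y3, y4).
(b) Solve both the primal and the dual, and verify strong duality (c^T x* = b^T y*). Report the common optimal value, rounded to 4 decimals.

The standard primal-dual pair for 'max c^T x s.t. A x <= b, x >= 0' is:
  Dual:  min b^T y  s.t.  A^T y >= c,  y >= 0.

So the dual LP is:
  minimize  9y1 + 4y2 + 22y3 + 24y4
  subject to:
    y1 + 3y3 + 3y4 >= 3
    y2 + y3 + 3y4 >= 2
    y1, y2, y3, y4 >= 0

Solving the primal: x* = (7, 1).
  primal value c^T x* = 23.
Solving the dual: y* = (0, 0, 0.5, 0.5).
  dual value b^T y* = 23.
Strong duality: c^T x* = b^T y*. Confirmed.

23


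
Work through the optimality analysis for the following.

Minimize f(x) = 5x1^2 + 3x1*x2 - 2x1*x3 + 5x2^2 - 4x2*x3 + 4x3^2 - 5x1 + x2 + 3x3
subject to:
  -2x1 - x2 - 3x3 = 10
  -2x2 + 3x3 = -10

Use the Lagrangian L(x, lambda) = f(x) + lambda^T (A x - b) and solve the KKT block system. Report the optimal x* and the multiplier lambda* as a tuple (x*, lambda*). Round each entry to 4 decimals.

Form the Lagrangian:
  L(x, lambda) = (1/2) x^T Q x + c^T x + lambda^T (A x - b)
Stationarity (grad_x L = 0): Q x + c + A^T lambda = 0.
Primal feasibility: A x = b.

This gives the KKT block system:
  [ Q   A^T ] [ x     ]   [-c ]
  [ A    0  ] [ lambda ] = [ b ]

Solving the linear system:
  x*      = (-0.23, 0.1533, -3.2311)
  lambda* = (-0.189, 7.4784)
  f(x*)   = 34.142

x* = (-0.23, 0.1533, -3.2311), lambda* = (-0.189, 7.4784)


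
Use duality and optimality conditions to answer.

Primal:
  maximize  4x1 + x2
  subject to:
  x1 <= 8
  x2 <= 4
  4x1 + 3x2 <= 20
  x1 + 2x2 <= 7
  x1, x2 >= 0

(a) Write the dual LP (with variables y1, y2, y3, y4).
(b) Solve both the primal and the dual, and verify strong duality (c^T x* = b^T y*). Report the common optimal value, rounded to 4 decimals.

The standard primal-dual pair for 'max c^T x s.t. A x <= b, x >= 0' is:
  Dual:  min b^T y  s.t.  A^T y >= c,  y >= 0.

So the dual LP is:
  minimize  8y1 + 4y2 + 20y3 + 7y4
  subject to:
    y1 + 4y3 + y4 >= 4
    y2 + 3y3 + 2y4 >= 1
    y1, y2, y3, y4 >= 0

Solving the primal: x* = (5, 0).
  primal value c^T x* = 20.
Solving the dual: y* = (0, 0, 1, 0).
  dual value b^T y* = 20.
Strong duality: c^T x* = b^T y*. Confirmed.

20


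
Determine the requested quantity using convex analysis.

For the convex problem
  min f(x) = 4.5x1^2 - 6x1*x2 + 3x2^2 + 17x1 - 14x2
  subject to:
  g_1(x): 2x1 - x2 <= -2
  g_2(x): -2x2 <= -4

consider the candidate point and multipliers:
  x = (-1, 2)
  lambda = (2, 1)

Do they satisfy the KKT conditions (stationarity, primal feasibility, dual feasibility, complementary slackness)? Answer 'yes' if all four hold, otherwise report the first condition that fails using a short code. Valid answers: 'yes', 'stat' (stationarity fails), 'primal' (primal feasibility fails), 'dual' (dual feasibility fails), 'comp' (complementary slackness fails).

Gradient of f: grad f(x) = Q x + c = (-4, 4)
Constraint values g_i(x) = a_i^T x - b_i:
  g_1((-1, 2)) = -2
  g_2((-1, 2)) = 0
Stationarity residual: grad f(x) + sum_i lambda_i a_i = (0, 0)
  -> stationarity OK
Primal feasibility (all g_i <= 0): OK
Dual feasibility (all lambda_i >= 0): OK
Complementary slackness (lambda_i * g_i(x) = 0 for all i): FAILS

Verdict: the first failing condition is complementary_slackness -> comp.

comp


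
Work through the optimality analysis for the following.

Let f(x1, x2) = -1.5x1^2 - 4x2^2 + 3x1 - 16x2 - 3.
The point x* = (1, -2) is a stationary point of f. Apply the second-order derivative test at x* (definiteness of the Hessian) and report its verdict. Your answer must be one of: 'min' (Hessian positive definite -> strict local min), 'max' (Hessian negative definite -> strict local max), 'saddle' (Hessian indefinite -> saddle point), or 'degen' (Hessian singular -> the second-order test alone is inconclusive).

Compute the Hessian H = grad^2 f:
  H = [[-3, 0], [0, -8]]
Verify stationarity: grad f(x*) = H x* + g = (0, 0).
Eigenvalues of H: -8, -3.
Both eigenvalues < 0, so H is negative definite -> x* is a strict local max.

max


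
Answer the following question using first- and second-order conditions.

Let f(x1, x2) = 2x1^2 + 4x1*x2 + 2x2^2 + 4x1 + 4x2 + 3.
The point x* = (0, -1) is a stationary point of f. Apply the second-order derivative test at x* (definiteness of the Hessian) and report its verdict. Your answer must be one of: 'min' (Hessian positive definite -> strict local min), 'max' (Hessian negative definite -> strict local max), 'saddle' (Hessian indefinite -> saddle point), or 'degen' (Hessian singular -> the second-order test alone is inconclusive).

Compute the Hessian H = grad^2 f:
  H = [[4, 4], [4, 4]]
Verify stationarity: grad f(x*) = H x* + g = (0, 0).
Eigenvalues of H: 0, 8.
H has a zero eigenvalue (singular; positive semidefinite but not definite), so H is neither positive definite, negative definite, nor indefinite. The second-order test alone is inconclusive -> degen.
(Indeed, f is constant along the null direction of H through x*, so x* is not a strict local extremum.)

degen


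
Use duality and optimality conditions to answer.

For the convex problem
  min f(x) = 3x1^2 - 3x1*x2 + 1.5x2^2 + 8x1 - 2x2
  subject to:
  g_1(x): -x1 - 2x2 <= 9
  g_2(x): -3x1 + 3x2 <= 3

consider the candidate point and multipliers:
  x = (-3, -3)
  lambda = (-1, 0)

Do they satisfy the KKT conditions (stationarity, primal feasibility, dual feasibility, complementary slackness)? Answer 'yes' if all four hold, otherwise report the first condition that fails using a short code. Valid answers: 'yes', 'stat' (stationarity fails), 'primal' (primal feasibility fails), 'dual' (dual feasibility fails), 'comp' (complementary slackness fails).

Gradient of f: grad f(x) = Q x + c = (-1, -2)
Constraint values g_i(x) = a_i^T x - b_i:
  g_1((-3, -3)) = 0
  g_2((-3, -3)) = -3
Stationarity residual: grad f(x) + sum_i lambda_i a_i = (0, 0)
  -> stationarity OK
Primal feasibility (all g_i <= 0): OK
Dual feasibility (all lambda_i >= 0): FAILS
Complementary slackness (lambda_i * g_i(x) = 0 for all i): OK

Verdict: the first failing condition is dual_feasibility -> dual.

dual


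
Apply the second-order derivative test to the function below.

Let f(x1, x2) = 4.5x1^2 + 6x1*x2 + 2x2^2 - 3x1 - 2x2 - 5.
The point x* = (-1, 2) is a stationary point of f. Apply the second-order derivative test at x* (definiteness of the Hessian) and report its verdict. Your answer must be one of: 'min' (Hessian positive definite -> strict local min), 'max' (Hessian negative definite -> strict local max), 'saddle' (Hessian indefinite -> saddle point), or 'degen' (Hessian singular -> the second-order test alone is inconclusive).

Compute the Hessian H = grad^2 f:
  H = [[9, 6], [6, 4]]
Verify stationarity: grad f(x*) = H x* + g = (0, 0).
Eigenvalues of H: 0, 13.
H has a zero eigenvalue (singular; positive semidefinite but not definite), so H is neither positive definite, negative definite, nor indefinite. The second-order test alone is inconclusive -> degen.
(Indeed, f is constant along the null direction of H through x*, so x* is not a strict local extremum.)

degen


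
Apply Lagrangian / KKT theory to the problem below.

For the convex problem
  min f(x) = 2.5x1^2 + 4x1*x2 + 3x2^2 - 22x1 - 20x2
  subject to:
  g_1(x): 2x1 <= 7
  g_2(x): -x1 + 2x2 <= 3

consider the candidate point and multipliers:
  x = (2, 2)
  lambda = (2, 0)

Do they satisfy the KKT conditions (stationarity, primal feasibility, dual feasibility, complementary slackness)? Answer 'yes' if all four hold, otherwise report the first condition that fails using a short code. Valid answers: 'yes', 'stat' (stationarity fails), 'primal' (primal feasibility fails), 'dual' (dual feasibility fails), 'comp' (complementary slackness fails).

Gradient of f: grad f(x) = Q x + c = (-4, 0)
Constraint values g_i(x) = a_i^T x - b_i:
  g_1((2, 2)) = -3
  g_2((2, 2)) = -1
Stationarity residual: grad f(x) + sum_i lambda_i a_i = (0, 0)
  -> stationarity OK
Primal feasibility (all g_i <= 0): OK
Dual feasibility (all lambda_i >= 0): OK
Complementary slackness (lambda_i * g_i(x) = 0 for all i): FAILS

Verdict: the first failing condition is complementary_slackness -> comp.

comp


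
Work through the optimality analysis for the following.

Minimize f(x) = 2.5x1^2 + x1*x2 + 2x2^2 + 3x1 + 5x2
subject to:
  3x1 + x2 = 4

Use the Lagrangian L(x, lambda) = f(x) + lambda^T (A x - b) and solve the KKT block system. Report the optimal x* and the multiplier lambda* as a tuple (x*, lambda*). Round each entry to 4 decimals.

Form the Lagrangian:
  L(x, lambda) = (1/2) x^T Q x + c^T x + lambda^T (A x - b)
Stationarity (grad_x L = 0): Q x + c + A^T lambda = 0.
Primal feasibility: A x = b.

This gives the KKT block system:
  [ Q   A^T ] [ x     ]   [-c ]
  [ A    0  ] [ lambda ] = [ b ]

Solving the linear system:
  x*      = (1.6, -0.8)
  lambda* = (-3.4)
  f(x*)   = 7.2

x* = (1.6, -0.8), lambda* = (-3.4)


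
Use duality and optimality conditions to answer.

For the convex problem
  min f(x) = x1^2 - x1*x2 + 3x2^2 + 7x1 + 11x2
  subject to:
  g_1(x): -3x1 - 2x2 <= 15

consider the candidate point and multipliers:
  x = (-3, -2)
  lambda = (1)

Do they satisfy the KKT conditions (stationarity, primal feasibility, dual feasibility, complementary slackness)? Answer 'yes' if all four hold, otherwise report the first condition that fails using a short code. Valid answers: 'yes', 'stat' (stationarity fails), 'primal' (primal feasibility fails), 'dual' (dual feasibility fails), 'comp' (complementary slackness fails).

Gradient of f: grad f(x) = Q x + c = (3, 2)
Constraint values g_i(x) = a_i^T x - b_i:
  g_1((-3, -2)) = -2
Stationarity residual: grad f(x) + sum_i lambda_i a_i = (0, 0)
  -> stationarity OK
Primal feasibility (all g_i <= 0): OK
Dual feasibility (all lambda_i >= 0): OK
Complementary slackness (lambda_i * g_i(x) = 0 for all i): FAILS

Verdict: the first failing condition is complementary_slackness -> comp.

comp


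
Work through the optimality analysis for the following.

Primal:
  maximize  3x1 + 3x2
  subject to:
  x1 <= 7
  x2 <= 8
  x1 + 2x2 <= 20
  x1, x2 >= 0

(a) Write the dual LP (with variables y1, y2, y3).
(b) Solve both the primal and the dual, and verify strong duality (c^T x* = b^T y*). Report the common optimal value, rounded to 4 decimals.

The standard primal-dual pair for 'max c^T x s.t. A x <= b, x >= 0' is:
  Dual:  min b^T y  s.t.  A^T y >= c,  y >= 0.

So the dual LP is:
  minimize  7y1 + 8y2 + 20y3
  subject to:
    y1 + y3 >= 3
    y2 + 2y3 >= 3
    y1, y2, y3 >= 0

Solving the primal: x* = (7, 6.5).
  primal value c^T x* = 40.5.
Solving the dual: y* = (1.5, 0, 1.5).
  dual value b^T y* = 40.5.
Strong duality: c^T x* = b^T y*. Confirmed.

40.5
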